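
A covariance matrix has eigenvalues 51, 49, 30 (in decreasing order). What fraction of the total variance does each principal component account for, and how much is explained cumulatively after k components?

Step 1 — total variance = trace(Sigma) = Σ λ_i = 51 + 49 + 30 = 130.

Step 2 — fraction explained by component i = λ_i / Σ λ:
  PC1: 51/130 = 0.3923
  PC2: 49/130 = 0.3769
  PC3: 30/130 = 0.2308

Step 3 — cumulative fraction after k components = (λ_1 + ... + λ_k) / Σ λ:
  k = 1: 51/130 = 0.3923
  k = 2: (51 + 49)/130 = 100/130 = 0.7692
  k = 3: (51 + 49 + 30)/130 = 130/130 = 1

Summary (fraction, with percent):

explained: PC1 0.3923 (39.23%), PC2 0.3769 (37.69%), PC3 0.2308 (23.08%);  cumulative: 0.3923, 0.7692, 1


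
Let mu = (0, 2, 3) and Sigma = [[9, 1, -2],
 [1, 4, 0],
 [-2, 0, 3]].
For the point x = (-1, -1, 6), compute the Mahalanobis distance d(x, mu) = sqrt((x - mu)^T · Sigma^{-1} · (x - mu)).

Step 1 — centre the observation: (x - mu) = (-1, -3, 3).

Step 2 — invert Sigma (cofactor / det for 3×3, or solve directly):
  Sigma^{-1} = [[0.1348, -0.0337, 0.0899],
 [-0.0337, 0.2584, -0.0225],
 [0.0899, -0.0225, 0.3933]].

Step 3 — form the quadratic (x - mu)^T · Sigma^{-1} · (x - mu):
  Sigma^{-1} · (x - mu) = (0.236, -0.809, 1.1573).
  (x - mu)^T · [Sigma^{-1} · (x - mu)] = (-1)·(0.236) + (-3)·(-0.809) + (3)·(1.1573) = 5.6629.

Step 4 — take square root: d = √(5.6629) ≈ 2.3797.

d(x, mu) = √(5.6629) ≈ 2.3797


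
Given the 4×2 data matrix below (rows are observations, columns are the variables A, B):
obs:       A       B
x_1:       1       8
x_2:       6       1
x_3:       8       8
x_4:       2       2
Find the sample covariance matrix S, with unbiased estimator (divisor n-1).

Step 1 — column means:
  mean(A) = (1 + 6 + 8 + 2) / 4 = 17/4 = 4.25
  mean(B) = (8 + 1 + 8 + 2) / 4 = 19/4 = 4.75

Step 2 — sample covariance S[i,j] = (1/(n-1)) · Σ_k (x_{k,i} - mean_i) · (x_{k,j} - mean_j), with n-1 = 3.
  S[A,A] = ((-3.25)·(-3.25) + (1.75)·(1.75) + (3.75)·(3.75) + (-2.25)·(-2.25)) / 3 = 32.75/3 = 10.9167
  S[A,B] = ((-3.25)·(3.25) + (1.75)·(-3.75) + (3.75)·(3.25) + (-2.25)·(-2.75)) / 3 = 1.25/3 = 0.4167
  S[B,B] = ((3.25)·(3.25) + (-3.75)·(-3.75) + (3.25)·(3.25) + (-2.75)·(-2.75)) / 3 = 42.75/3 = 14.25

S is symmetric (S[j,i] = S[i,j]). Assembling:

S = [[10.9167, 0.4167],
 [0.4167, 14.25]]


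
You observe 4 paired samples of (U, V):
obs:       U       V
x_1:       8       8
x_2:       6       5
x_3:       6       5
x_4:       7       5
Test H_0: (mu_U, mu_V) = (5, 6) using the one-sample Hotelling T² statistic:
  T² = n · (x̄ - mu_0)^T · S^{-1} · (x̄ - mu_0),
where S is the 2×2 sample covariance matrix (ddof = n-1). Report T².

Step 1 — sample mean vector:
  mean(U) = (8 + 6 + 6 + 7) / 4 = 27/4 = 6.75
  mean(V) = (8 + 5 + 5 + 5) / 4 = 23/4 = 5.75
  x̄ = (6.75, 5.75),  deviation x̄ - mu_0 = (6.75, 5.75) - (5, 6) = (1.75, -0.25).

Step 2 — sample covariance matrix, S[i,j] = (1/(n-1)) · Σ_k (x_{k,i} - mean_i) · (x_{k,j} - mean_j), divisor n-1 = 3:
  S[U,U] = ((1.25)·(1.25) + (-0.75)·(-0.75) + (-0.75)·(-0.75) + (0.25)·(0.25)) / 3 = 2.75/3 = 0.9167
  S[U,V] = ((1.25)·(2.25) + (-0.75)·(-0.75) + (-0.75)·(-0.75) + (0.25)·(-0.75)) / 3 = 3.75/3 = 1.25
  S[V,V] = ((2.25)·(2.25) + (-0.75)·(-0.75) + (-0.75)·(-0.75) + (-0.75)·(-0.75)) / 3 = 6.75/3 = 2.25
  S = [[0.9167, 1.25],
 [1.25, 2.25]].

Step 3 — invert S. det(S) = 0.9167·2.25 - (1.25)² = 0.5.
  S^{-1} = (1/det) · [[d, -b], [-b, a]] = [[4.5, -2.5],
 [-2.5, 1.8333]].

Step 4 — quadratic form (x̄ - mu_0)^T · S^{-1} · (x̄ - mu_0):
  S^{-1} · (x̄ - mu_0) = (8.5, -4.8333),
  (x̄ - mu_0)^T · [...] = (1.75)·(8.5) + (-0.25)·(-4.8333) = 16.0833.

Step 5 — scale by n: T² = 4 · 16.0833 = 64.3333.

T² ≈ 64.3333


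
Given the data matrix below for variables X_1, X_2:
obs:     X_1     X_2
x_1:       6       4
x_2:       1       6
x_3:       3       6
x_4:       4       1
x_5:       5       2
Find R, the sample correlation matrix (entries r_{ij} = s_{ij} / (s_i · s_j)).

Step 1 — column means:
  mean(X_1) = (6 + 1 + 3 + 4 + 5) / 5 = 19/5 = 3.8
  mean(X_2) = (4 + 6 + 6 + 1 + 2) / 5 = 19/5 = 3.8

Step 2 — sample variances and covariances s[i,j] = (1/(n-1)) · Σ_k (x_{k,i} - mean_i) · (x_{k,j} - mean_j), with n-1 = 4:
  s[X_1,X_1] = ((2.2)·(2.2) + (-2.8)·(-2.8) + (-0.8)·(-0.8) + (0.2)·(0.2) + (1.2)·(1.2)) / 4 = 14.8/4 = 3.7
  s[X_1,X_2] = ((2.2)·(0.2) + (-2.8)·(2.2) + (-0.8)·(2.2) + (0.2)·(-2.8) + (1.2)·(-1.8)) / 4 = -10.2/4 = -2.55
  s[X_2,X_2] = ((0.2)·(0.2) + (2.2)·(2.2) + (2.2)·(2.2) + (-2.8)·(-2.8) + (-1.8)·(-1.8)) / 4 = 20.8/4 = 5.2
  Sample standard deviations s_i = √(s[i,i]):
  s(X_1) = √(3.7) = 1.9235
  s(X_2) = √(5.2) = 2.2804

Step 3 — r_{ij} = s_{ij} / (s_i · s_j):
  r[X_1,X_1] = 1 (diagonal).
  r[X_1,X_2] = -2.55 / (1.9235 · 2.2804) = -2.55 / 4.3863 = -0.5813
  r[X_2,X_2] = 1 (diagonal).

R is symmetric with unit diagonal. Assembling:

R = [[1, -0.5813],
 [-0.5813, 1]]


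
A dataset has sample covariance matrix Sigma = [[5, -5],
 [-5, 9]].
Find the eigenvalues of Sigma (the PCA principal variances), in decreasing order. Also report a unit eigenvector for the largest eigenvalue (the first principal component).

Step 1 — characteristic polynomial of 2×2 Sigma:
  det(Sigma - λI) = λ² - trace · λ + det = 0.
  trace = 5 + 9 = 14, det = 5·9 - (-5)² = 20.
Step 2 — discriminant:
  Δ = trace² - 4·det = 196 - 80 = 116.
Step 3 — eigenvalues:
  λ = (trace ± √Δ)/2 = (14 ± 10.7703)/2,
  λ_1 = 12.3852,  λ_2 = 1.6148.

Step 4 — unit eigenvector for λ_1: solve (Sigma - λ_1 I)v = 0. First row:
  (5 - 12.3852)·v_x + (-5)·v_y = 0, i.e. (-7.3852)·v_x + (-5)·v_y = 0,
  so v ∝ (b, λ_1 - a) = (-5, 7.3852); multiply by -1 so the first entry is positive: u = (5, -7.3852).
  ||u|| = √((5)² + (-7.3852)²) = √(79.5407) ≈ 8.9186,
  v_1 = u/||u|| ≈ (0.5606, -0.8281) (||v_1|| = 1).

λ_1 = 12.3852,  λ_2 = 1.6148;  v_1 ≈ (0.5606, -0.8281)


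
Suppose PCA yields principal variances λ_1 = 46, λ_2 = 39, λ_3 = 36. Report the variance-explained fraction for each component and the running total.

Step 1 — total variance = trace(Sigma) = Σ λ_i = 46 + 39 + 36 = 121.

Step 2 — fraction explained by component i = λ_i / Σ λ:
  PC1: 46/121 = 0.3802
  PC2: 39/121 = 0.3223
  PC3: 36/121 = 0.2975

Step 3 — cumulative fraction after k components = (λ_1 + ... + λ_k) / Σ λ:
  k = 1: 46/121 = 0.3802
  k = 2: (46 + 39)/121 = 85/121 = 0.7025
  k = 3: (46 + 39 + 36)/121 = 121/121 = 1

Summary (fraction, with percent):

explained: PC1 0.3802 (38.02%), PC2 0.3223 (32.23%), PC3 0.2975 (29.75%);  cumulative: 0.3802, 0.7025, 1


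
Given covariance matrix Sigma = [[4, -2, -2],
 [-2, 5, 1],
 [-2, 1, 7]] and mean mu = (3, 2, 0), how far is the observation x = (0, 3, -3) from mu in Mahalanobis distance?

Step 1 — centre the observation: (x - mu) = (-3, 1, -3).

Step 2 — invert Sigma (cofactor / det for 3×3, or solve directly):
  Sigma^{-1} = [[0.3542, 0.125, 0.0833],
 [0.125, 0.25, 0],
 [0.0833, 0, 0.1667]].

Step 3 — form the quadratic (x - mu)^T · Sigma^{-1} · (x - mu):
  Sigma^{-1} · (x - mu) = (-1.1875, -0.125, -0.75).
  (x - mu)^T · [Sigma^{-1} · (x - mu)] = (-3)·(-1.1875) + (1)·(-0.125) + (-3)·(-0.75) = 5.6875.

Step 4 — take square root: d = √(5.6875) ≈ 2.3848.

d(x, mu) = √(5.6875) ≈ 2.3848


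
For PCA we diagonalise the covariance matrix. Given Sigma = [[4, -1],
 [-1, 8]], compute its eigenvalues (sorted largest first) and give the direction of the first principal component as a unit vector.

Step 1 — characteristic polynomial of 2×2 Sigma:
  det(Sigma - λI) = λ² - trace · λ + det = 0.
  trace = 4 + 8 = 12, det = 4·8 - (-1)² = 31.
Step 2 — discriminant:
  Δ = trace² - 4·det = 144 - 124 = 20.
Step 3 — eigenvalues:
  λ = (trace ± √Δ)/2 = (12 ± 4.4721)/2,
  λ_1 = 8.2361,  λ_2 = 3.7639.

Step 4 — unit eigenvector for λ_1: solve (Sigma - λ_1 I)v = 0. First row:
  (4 - 8.2361)·v_x + (-1)·v_y = 0, i.e. (-4.2361)·v_x + (-1)·v_y = 0,
  so v ∝ (b, λ_1 - a) = (-1, 4.2361); multiply by -1 so the first entry is positive: u = (1, -4.2361).
  ||u|| = √((1)² + (-4.2361)²) = √(18.9443) ≈ 4.3525,
  v_1 = u/||u|| ≈ (0.2298, -0.9732) (||v_1|| = 1).

λ_1 = 8.2361,  λ_2 = 3.7639;  v_1 ≈ (0.2298, -0.9732)


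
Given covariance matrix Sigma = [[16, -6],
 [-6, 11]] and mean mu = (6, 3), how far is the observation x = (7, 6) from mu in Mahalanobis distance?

Step 1 — centre the observation: (x - mu) = (1, 3).

Step 2 — invert Sigma. det(Sigma) = 16·11 - (-6)² = 140.
  Sigma^{-1} = (1/det) · [[d, -b], [-b, a]] = [[0.0786, 0.0429],
 [0.0429, 0.1143]].

Step 3 — form the quadratic (x - mu)^T · Sigma^{-1} · (x - mu):
  Sigma^{-1} · (x - mu) = (0.2071, 0.3857).
  (x - mu)^T · [Sigma^{-1} · (x - mu)] = (1)·(0.2071) + (3)·(0.3857) = 1.3643.

Step 4 — take square root: d = √(1.3643) ≈ 1.168.

d(x, mu) = √(1.3643) ≈ 1.168


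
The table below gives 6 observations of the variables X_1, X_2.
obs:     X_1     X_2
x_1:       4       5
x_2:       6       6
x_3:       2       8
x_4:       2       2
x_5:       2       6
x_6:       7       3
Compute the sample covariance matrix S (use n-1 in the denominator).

Step 1 — column means:
  mean(X_1) = (4 + 6 + 2 + 2 + 2 + 7) / 6 = 23/6 = 3.8333
  mean(X_2) = (5 + 6 + 8 + 2 + 6 + 3) / 6 = 30/6 = 5

Step 2 — sample covariance S[i,j] = (1/(n-1)) · Σ_k (x_{k,i} - mean_i) · (x_{k,j} - mean_j), with n-1 = 5.
  S[X_1,X_1] = ((0.1667)·(0.1667) + (2.1667)·(2.1667) + (-1.8333)·(-1.8333) + (-1.8333)·(-1.8333) + (-1.8333)·(-1.8333) + (3.1667)·(3.1667)) / 5 = 24.8333/5 = 4.9667
  S[X_1,X_2] = ((0.1667)·(0) + (2.1667)·(1) + (-1.8333)·(3) + (-1.8333)·(-3) + (-1.8333)·(1) + (3.1667)·(-2)) / 5 = -6/5 = -1.2
  S[X_2,X_2] = ((0)·(0) + (1)·(1) + (3)·(3) + (-3)·(-3) + (1)·(1) + (-2)·(-2)) / 5 = 24/5 = 4.8

S is symmetric (S[j,i] = S[i,j]). Assembling:

S = [[4.9667, -1.2],
 [-1.2, 4.8]]


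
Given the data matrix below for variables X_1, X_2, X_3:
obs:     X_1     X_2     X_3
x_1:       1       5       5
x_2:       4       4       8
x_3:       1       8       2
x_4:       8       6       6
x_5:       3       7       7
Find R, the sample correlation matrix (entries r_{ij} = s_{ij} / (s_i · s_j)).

Step 1 — column means:
  mean(X_1) = (1 + 4 + 1 + 8 + 3) / 5 = 17/5 = 3.4
  mean(X_2) = (5 + 4 + 8 + 6 + 7) / 5 = 30/5 = 6
  mean(X_3) = (5 + 8 + 2 + 6 + 7) / 5 = 28/5 = 5.6

Step 2 — sample variances and covariances s[i,j] = (1/(n-1)) · Σ_k (x_{k,i} - mean_i) · (x_{k,j} - mean_j), with n-1 = 4:
  s[X_1,X_1] = ((-2.4)·(-2.4) + (0.6)·(0.6) + (-2.4)·(-2.4) + (4.6)·(4.6) + (-0.4)·(-0.4)) / 4 = 33.2/4 = 8.3
  s[X_1,X_2] = ((-2.4)·(-1) + (0.6)·(-2) + (-2.4)·(2) + (4.6)·(0) + (-0.4)·(1)) / 4 = -4/4 = -1
  s[X_1,X_3] = ((-2.4)·(-0.6) + (0.6)·(2.4) + (-2.4)·(-3.6) + (4.6)·(0.4) + (-0.4)·(1.4)) / 4 = 12.8/4 = 3.2
  s[X_2,X_2] = ((-1)·(-1) + (-2)·(-2) + (2)·(2) + (0)·(0) + (1)·(1)) / 4 = 10/4 = 2.5
  s[X_2,X_3] = ((-1)·(-0.6) + (-2)·(2.4) + (2)·(-3.6) + (0)·(0.4) + (1)·(1.4)) / 4 = -10/4 = -2.5
  s[X_3,X_3] = ((-0.6)·(-0.6) + (2.4)·(2.4) + (-3.6)·(-3.6) + (0.4)·(0.4) + (1.4)·(1.4)) / 4 = 21.2/4 = 5.3
  Sample standard deviations s_i = √(s[i,i]):
  s(X_1) = √(8.3) = 2.881
  s(X_2) = √(2.5) = 1.5811
  s(X_3) = √(5.3) = 2.3022

Step 3 — r_{ij} = s_{ij} / (s_i · s_j):
  r[X_1,X_1] = 1 (diagonal).
  r[X_1,X_2] = -1 / (2.881 · 1.5811) = -1 / 4.5552 = -0.2195
  r[X_1,X_3] = 3.2 / (2.881 · 2.3022) = 3.2 / 6.6325 = 0.4825
  r[X_2,X_2] = 1 (diagonal).
  r[X_2,X_3] = -2.5 / (1.5811 · 2.3022) = -2.5 / 3.6401 = -0.6868
  r[X_3,X_3] = 1 (diagonal).

R is symmetric with unit diagonal. Assembling:

R = [[1, -0.2195, 0.4825],
 [-0.2195, 1, -0.6868],
 [0.4825, -0.6868, 1]]


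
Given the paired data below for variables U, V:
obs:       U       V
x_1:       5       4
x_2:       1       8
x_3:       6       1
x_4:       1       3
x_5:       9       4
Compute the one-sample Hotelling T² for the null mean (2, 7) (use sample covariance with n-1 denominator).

Step 1 — sample mean vector:
  mean(U) = (5 + 1 + 6 + 1 + 9) / 5 = 22/5 = 4.4
  mean(V) = (4 + 8 + 1 + 3 + 4) / 5 = 20/5 = 4
  x̄ = (4.4, 4),  deviation x̄ - mu_0 = (4.4, 4) - (2, 7) = (2.4, -3).

Step 2 — sample covariance matrix, S[i,j] = (1/(n-1)) · Σ_k (x_{k,i} - mean_i) · (x_{k,j} - mean_j), divisor n-1 = 4:
  S[U,U] = ((0.6)·(0.6) + (-3.4)·(-3.4) + (1.6)·(1.6) + (-3.4)·(-3.4) + (4.6)·(4.6)) / 4 = 47.2/4 = 11.8
  S[U,V] = ((0.6)·(0) + (-3.4)·(4) + (1.6)·(-3) + (-3.4)·(-1) + (4.6)·(0)) / 4 = -15/4 = -3.75
  S[V,V] = ((0)·(0) + (4)·(4) + (-3)·(-3) + (-1)·(-1) + (0)·(0)) / 4 = 26/4 = 6.5
  S = [[11.8, -3.75],
 [-3.75, 6.5]].

Step 3 — invert S. det(S) = 11.8·6.5 - (-3.75)² = 62.6375.
  S^{-1} = (1/det) · [[d, -b], [-b, a]] = [[0.1038, 0.0599],
 [0.0599, 0.1884]].

Step 4 — quadratic form (x̄ - mu_0)^T · S^{-1} · (x̄ - mu_0):
  S^{-1} · (x̄ - mu_0) = (0.0694, -0.4215),
  (x̄ - mu_0)^T · [...] = (2.4)·(0.0694) + (-3)·(-0.4215) = 1.4311.

Step 5 — scale by n: T² = 5 · 1.4311 = 7.1555.

T² ≈ 7.1555


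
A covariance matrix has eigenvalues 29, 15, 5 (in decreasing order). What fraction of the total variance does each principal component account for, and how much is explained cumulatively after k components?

Step 1 — total variance = trace(Sigma) = Σ λ_i = 29 + 15 + 5 = 49.

Step 2 — fraction explained by component i = λ_i / Σ λ:
  PC1: 29/49 = 0.5918
  PC2: 15/49 = 0.3061
  PC3: 5/49 = 0.102

Step 3 — cumulative fraction after k components = (λ_1 + ... + λ_k) / Σ λ:
  k = 1: 29/49 = 0.5918
  k = 2: (29 + 15)/49 = 44/49 = 0.898
  k = 3: (29 + 15 + 5)/49 = 49/49 = 1

Summary (fraction, with percent):

explained: PC1 0.5918 (59.18%), PC2 0.3061 (30.61%), PC3 0.102 (10.2%);  cumulative: 0.5918, 0.898, 1


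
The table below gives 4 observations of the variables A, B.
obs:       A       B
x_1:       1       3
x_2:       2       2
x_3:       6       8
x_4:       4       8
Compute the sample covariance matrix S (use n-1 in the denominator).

Step 1 — column means:
  mean(A) = (1 + 2 + 6 + 4) / 4 = 13/4 = 3.25
  mean(B) = (3 + 2 + 8 + 8) / 4 = 21/4 = 5.25

Step 2 — sample covariance S[i,j] = (1/(n-1)) · Σ_k (x_{k,i} - mean_i) · (x_{k,j} - mean_j), with n-1 = 3.
  S[A,A] = ((-2.25)·(-2.25) + (-1.25)·(-1.25) + (2.75)·(2.75) + (0.75)·(0.75)) / 3 = 14.75/3 = 4.9167
  S[A,B] = ((-2.25)·(-2.25) + (-1.25)·(-3.25) + (2.75)·(2.75) + (0.75)·(2.75)) / 3 = 18.75/3 = 6.25
  S[B,B] = ((-2.25)·(-2.25) + (-3.25)·(-3.25) + (2.75)·(2.75) + (2.75)·(2.75)) / 3 = 30.75/3 = 10.25

S is symmetric (S[j,i] = S[i,j]). Assembling:

S = [[4.9167, 6.25],
 [6.25, 10.25]]


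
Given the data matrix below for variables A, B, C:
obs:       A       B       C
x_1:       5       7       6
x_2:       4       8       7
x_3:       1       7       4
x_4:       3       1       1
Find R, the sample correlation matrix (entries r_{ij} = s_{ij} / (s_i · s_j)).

Step 1 — column means:
  mean(A) = (5 + 4 + 1 + 3) / 4 = 13/4 = 3.25
  mean(B) = (7 + 8 + 7 + 1) / 4 = 23/4 = 5.75
  mean(C) = (6 + 7 + 4 + 1) / 4 = 18/4 = 4.5

Step 2 — sample variances and covariances s[i,j] = (1/(n-1)) · Σ_k (x_{k,i} - mean_i) · (x_{k,j} - mean_j), with n-1 = 3:
  s[A,A] = ((1.75)·(1.75) + (0.75)·(0.75) + (-2.25)·(-2.25) + (-0.25)·(-0.25)) / 3 = 8.75/3 = 2.9167
  s[A,B] = ((1.75)·(1.25) + (0.75)·(2.25) + (-2.25)·(1.25) + (-0.25)·(-4.75)) / 3 = 2.25/3 = 0.75
  s[A,C] = ((1.75)·(1.5) + (0.75)·(2.5) + (-2.25)·(-0.5) + (-0.25)·(-3.5)) / 3 = 6.5/3 = 2.1667
  s[B,B] = ((1.25)·(1.25) + (2.25)·(2.25) + (1.25)·(1.25) + (-4.75)·(-4.75)) / 3 = 30.75/3 = 10.25
  s[B,C] = ((1.25)·(1.5) + (2.25)·(2.5) + (1.25)·(-0.5) + (-4.75)·(-3.5)) / 3 = 23.5/3 = 7.8333
  s[C,C] = ((1.5)·(1.5) + (2.5)·(2.5) + (-0.5)·(-0.5) + (-3.5)·(-3.5)) / 3 = 21/3 = 7
  Sample standard deviations s_i = √(s[i,i]):
  s(A) = √(2.9167) = 1.7078
  s(B) = √(10.25) = 3.2016
  s(C) = √(7) = 2.6458

Step 3 — r_{ij} = s_{ij} / (s_i · s_j):
  r[A,A] = 1 (diagonal).
  r[A,B] = 0.75 / (1.7078 · 3.2016) = 0.75 / 5.4677 = 0.1372
  r[A,C] = 2.1667 / (1.7078 · 2.6458) = 2.1667 / 4.5185 = 0.4795
  r[B,B] = 1 (diagonal).
  r[B,C] = 7.8333 / (3.2016 · 2.6458) = 7.8333 / 8.4705 = 0.9248
  r[C,C] = 1 (diagonal).

R is symmetric with unit diagonal. Assembling:

R = [[1, 0.1372, 0.4795],
 [0.1372, 1, 0.9248],
 [0.4795, 0.9248, 1]]


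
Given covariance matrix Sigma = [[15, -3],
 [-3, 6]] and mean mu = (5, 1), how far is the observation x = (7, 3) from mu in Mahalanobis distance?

Step 1 — centre the observation: (x - mu) = (2, 2).

Step 2 — invert Sigma. det(Sigma) = 15·6 - (-3)² = 81.
  Sigma^{-1} = (1/det) · [[d, -b], [-b, a]] = [[0.0741, 0.037],
 [0.037, 0.1852]].

Step 3 — form the quadratic (x - mu)^T · Sigma^{-1} · (x - mu):
  Sigma^{-1} · (x - mu) = (0.2222, 0.4444).
  (x - mu)^T · [Sigma^{-1} · (x - mu)] = (2)·(0.2222) + (2)·(0.4444) = 1.3333.

Step 4 — take square root: d = √(1.3333) ≈ 1.1547.

d(x, mu) = √(1.3333) ≈ 1.1547


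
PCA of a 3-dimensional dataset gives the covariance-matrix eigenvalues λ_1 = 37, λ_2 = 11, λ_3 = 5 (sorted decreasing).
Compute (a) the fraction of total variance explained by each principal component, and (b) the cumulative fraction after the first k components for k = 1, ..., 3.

Step 1 — total variance = trace(Sigma) = Σ λ_i = 37 + 11 + 5 = 53.

Step 2 — fraction explained by component i = λ_i / Σ λ:
  PC1: 37/53 = 0.6981
  PC2: 11/53 = 0.2075
  PC3: 5/53 = 0.0943

Step 3 — cumulative fraction after k components = (λ_1 + ... + λ_k) / Σ λ:
  k = 1: 37/53 = 0.6981
  k = 2: (37 + 11)/53 = 48/53 = 0.9057
  k = 3: (37 + 11 + 5)/53 = 53/53 = 1

Summary (fraction, with percent):

explained: PC1 0.6981 (69.81%), PC2 0.2075 (20.75%), PC3 0.0943 (9.43%);  cumulative: 0.6981, 0.9057, 1


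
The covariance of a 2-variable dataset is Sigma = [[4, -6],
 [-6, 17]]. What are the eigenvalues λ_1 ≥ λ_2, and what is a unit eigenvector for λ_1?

Step 1 — characteristic polynomial of 2×2 Sigma:
  det(Sigma - λI) = λ² - trace · λ + det = 0.
  trace = 4 + 17 = 21, det = 4·17 - (-6)² = 32.
Step 2 — discriminant:
  Δ = trace² - 4·det = 441 - 128 = 313.
Step 3 — eigenvalues:
  λ = (trace ± √Δ)/2 = (21 ± 17.6918)/2,
  λ_1 = 19.3459,  λ_2 = 1.6541.

Step 4 — unit eigenvector for λ_1: solve (Sigma - λ_1 I)v = 0. First row:
  (4 - 19.3459)·v_x + (-6)·v_y = 0, i.e. (-15.3459)·v_x + (-6)·v_y = 0,
  so v ∝ (b, λ_1 - a) = (-6, 15.3459); multiply by -1 so the first entry is positive: u = (6, -15.3459).
  ||u|| = √((6)² + (-15.3459)²) = √(271.4967) ≈ 16.4772,
  v_1 = u/||u|| ≈ (0.3641, -0.9313) (||v_1|| = 1).

λ_1 = 19.3459,  λ_2 = 1.6541;  v_1 ≈ (0.3641, -0.9313)


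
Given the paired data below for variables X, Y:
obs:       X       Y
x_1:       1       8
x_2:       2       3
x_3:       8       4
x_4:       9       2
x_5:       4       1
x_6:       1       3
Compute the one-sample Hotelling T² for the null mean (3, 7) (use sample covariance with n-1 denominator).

Step 1 — sample mean vector:
  mean(X) = (1 + 2 + 8 + 9 + 4 + 1) / 6 = 25/6 = 4.1667
  mean(Y) = (8 + 3 + 4 + 2 + 1 + 3) / 6 = 21/6 = 3.5
  x̄ = (4.1667, 3.5),  deviation x̄ - mu_0 = (4.1667, 3.5) - (3, 7) = (1.1667, -3.5).

Step 2 — sample covariance matrix, S[i,j] = (1/(n-1)) · Σ_k (x_{k,i} - mean_i) · (x_{k,j} - mean_j), divisor n-1 = 5:
  S[X,X] = ((-3.1667)·(-3.1667) + (-2.1667)·(-2.1667) + (3.8333)·(3.8333) + (4.8333)·(4.8333) + (-0.1667)·(-0.1667) + (-3.1667)·(-3.1667)) / 5 = 62.8333/5 = 12.5667
  S[X,Y] = ((-3.1667)·(4.5) + (-2.1667)·(-0.5) + (3.8333)·(0.5) + (4.8333)·(-1.5) + (-0.1667)·(-2.5) + (-3.1667)·(-0.5)) / 5 = -16.5/5 = -3.3
  S[Y,Y] = ((4.5)·(4.5) + (-0.5)·(-0.5) + (0.5)·(0.5) + (-1.5)·(-1.5) + (-2.5)·(-2.5) + (-0.5)·(-0.5)) / 5 = 29.5/5 = 5.9
  S = [[12.5667, -3.3],
 [-3.3, 5.9]].

Step 3 — invert S. det(S) = 12.5667·5.9 - (-3.3)² = 63.2533.
  S^{-1} = (1/det) · [[d, -b], [-b, a]] = [[0.0933, 0.0522],
 [0.0522, 0.1987]].

Step 4 — quadratic form (x̄ - mu_0)^T · S^{-1} · (x̄ - mu_0):
  S^{-1} · (x̄ - mu_0) = (-0.0738, -0.6345),
  (x̄ - mu_0)^T · [...] = (1.1667)·(-0.0738) + (-3.5)·(-0.6345) = 2.1346.

Step 5 — scale by n: T² = 6 · 2.1346 = 12.8078.

T² ≈ 12.8078


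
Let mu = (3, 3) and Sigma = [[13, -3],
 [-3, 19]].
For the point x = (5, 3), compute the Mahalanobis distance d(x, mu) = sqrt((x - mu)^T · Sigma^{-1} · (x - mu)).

Step 1 — centre the observation: (x - mu) = (2, 0).

Step 2 — invert Sigma. det(Sigma) = 13·19 - (-3)² = 238.
  Sigma^{-1} = (1/det) · [[d, -b], [-b, a]] = [[0.0798, 0.0126],
 [0.0126, 0.0546]].

Step 3 — form the quadratic (x - mu)^T · Sigma^{-1} · (x - mu):
  Sigma^{-1} · (x - mu) = (0.1597, 0.0252).
  (x - mu)^T · [Sigma^{-1} · (x - mu)] = (2)·(0.1597) + (0)·(0.0252) = 0.3193.

Step 4 — take square root: d = √(0.3193) ≈ 0.5651.

d(x, mu) = √(0.3193) ≈ 0.5651


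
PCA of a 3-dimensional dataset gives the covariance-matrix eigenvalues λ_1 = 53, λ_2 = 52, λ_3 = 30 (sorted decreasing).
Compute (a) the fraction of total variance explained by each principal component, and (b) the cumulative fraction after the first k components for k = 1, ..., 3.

Step 1 — total variance = trace(Sigma) = Σ λ_i = 53 + 52 + 30 = 135.

Step 2 — fraction explained by component i = λ_i / Σ λ:
  PC1: 53/135 = 0.3926
  PC2: 52/135 = 0.3852
  PC3: 30/135 = 0.2222

Step 3 — cumulative fraction after k components = (λ_1 + ... + λ_k) / Σ λ:
  k = 1: 53/135 = 0.3926
  k = 2: (53 + 52)/135 = 105/135 = 0.7778
  k = 3: (53 + 52 + 30)/135 = 135/135 = 1

Summary (fraction, with percent):

explained: PC1 0.3926 (39.26%), PC2 0.3852 (38.52%), PC3 0.2222 (22.22%);  cumulative: 0.3926, 0.7778, 1


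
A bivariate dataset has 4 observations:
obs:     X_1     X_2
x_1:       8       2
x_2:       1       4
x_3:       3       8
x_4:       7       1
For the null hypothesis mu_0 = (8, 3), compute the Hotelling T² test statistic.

Step 1 — sample mean vector:
  mean(X_1) = (8 + 1 + 3 + 7) / 4 = 19/4 = 4.75
  mean(X_2) = (2 + 4 + 8 + 1) / 4 = 15/4 = 3.75
  x̄ = (4.75, 3.75),  deviation x̄ - mu_0 = (4.75, 3.75) - (8, 3) = (-3.25, 0.75).

Step 2 — sample covariance matrix, S[i,j] = (1/(n-1)) · Σ_k (x_{k,i} - mean_i) · (x_{k,j} - mean_j), divisor n-1 = 3:
  S[X_1,X_1] = ((3.25)·(3.25) + (-3.75)·(-3.75) + (-1.75)·(-1.75) + (2.25)·(2.25)) / 3 = 32.75/3 = 10.9167
  S[X_1,X_2] = ((3.25)·(-1.75) + (-3.75)·(0.25) + (-1.75)·(4.25) + (2.25)·(-2.75)) / 3 = -20.25/3 = -6.75
  S[X_2,X_2] = ((-1.75)·(-1.75) + (0.25)·(0.25) + (4.25)·(4.25) + (-2.75)·(-2.75)) / 3 = 28.75/3 = 9.5833
  S = [[10.9167, -6.75],
 [-6.75, 9.5833]].

Step 3 — invert S. det(S) = 10.9167·9.5833 - (-6.75)² = 59.0556.
  S^{-1} = (1/det) · [[d, -b], [-b, a]] = [[0.1623, 0.1143],
 [0.1143, 0.1849]].

Step 4 — quadratic form (x̄ - mu_0)^T · S^{-1} · (x̄ - mu_0):
  S^{-1} · (x̄ - mu_0) = (-0.4417, -0.2328),
  (x̄ - mu_0)^T · [...] = (-3.25)·(-0.4417) + (0.75)·(-0.2328) = 1.2608.

Step 5 — scale by n: T² = 4 · 1.2608 = 5.0433.

T² ≈ 5.0433


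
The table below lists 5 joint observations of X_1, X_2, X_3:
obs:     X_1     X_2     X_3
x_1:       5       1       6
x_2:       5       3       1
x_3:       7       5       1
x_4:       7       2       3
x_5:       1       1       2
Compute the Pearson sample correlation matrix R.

Step 1 — column means:
  mean(X_1) = (5 + 5 + 7 + 7 + 1) / 5 = 25/5 = 5
  mean(X_2) = (1 + 3 + 5 + 2 + 1) / 5 = 12/5 = 2.4
  mean(X_3) = (6 + 1 + 1 + 3 + 2) / 5 = 13/5 = 2.6

Step 2 — sample variances and covariances s[i,j] = (1/(n-1)) · Σ_k (x_{k,i} - mean_i) · (x_{k,j} - mean_j), with n-1 = 4:
  s[X_1,X_1] = ((0)·(0) + (0)·(0) + (2)·(2) + (2)·(2) + (-4)·(-4)) / 4 = 24/4 = 6
  s[X_1,X_2] = ((0)·(-1.4) + (0)·(0.6) + (2)·(2.6) + (2)·(-0.4) + (-4)·(-1.4)) / 4 = 10/4 = 2.5
  s[X_1,X_3] = ((0)·(3.4) + (0)·(-1.6) + (2)·(-1.6) + (2)·(0.4) + (-4)·(-0.6)) / 4 = 0/4 = 0
  s[X_2,X_2] = ((-1.4)·(-1.4) + (0.6)·(0.6) + (2.6)·(2.6) + (-0.4)·(-0.4) + (-1.4)·(-1.4)) / 4 = 11.2/4 = 2.8
  s[X_2,X_3] = ((-1.4)·(3.4) + (0.6)·(-1.6) + (2.6)·(-1.6) + (-0.4)·(0.4) + (-1.4)·(-0.6)) / 4 = -9.2/4 = -2.3
  s[X_3,X_3] = ((3.4)·(3.4) + (-1.6)·(-1.6) + (-1.6)·(-1.6) + (0.4)·(0.4) + (-0.6)·(-0.6)) / 4 = 17.2/4 = 4.3
  Sample standard deviations s_i = √(s[i,i]):
  s(X_1) = √(6) = 2.4495
  s(X_2) = √(2.8) = 1.6733
  s(X_3) = √(4.3) = 2.0736

Step 3 — r_{ij} = s_{ij} / (s_i · s_j):
  r[X_1,X_1] = 1 (diagonal).
  r[X_1,X_2] = 2.5 / (2.4495 · 1.6733) = 2.5 / 4.0988 = 0.6099
  r[X_1,X_3] = 0 / (2.4495 · 2.0736) = 0 / 5.0794 = 0
  r[X_2,X_2] = 1 (diagonal).
  r[X_2,X_3] = -2.3 / (1.6733 · 2.0736) = -2.3 / 3.4699 = -0.6628
  r[X_3,X_3] = 1 (diagonal).

R is symmetric with unit diagonal. Assembling:

R = [[1, 0.6099, 0],
 [0.6099, 1, -0.6628],
 [0, -0.6628, 1]]


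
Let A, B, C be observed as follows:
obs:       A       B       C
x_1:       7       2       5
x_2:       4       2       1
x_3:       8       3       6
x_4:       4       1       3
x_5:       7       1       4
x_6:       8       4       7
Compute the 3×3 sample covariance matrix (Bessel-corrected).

Step 1 — column means:
  mean(A) = (7 + 4 + 8 + 4 + 7 + 8) / 6 = 38/6 = 6.3333
  mean(B) = (2 + 2 + 3 + 1 + 1 + 4) / 6 = 13/6 = 2.1667
  mean(C) = (5 + 1 + 6 + 3 + 4 + 7) / 6 = 26/6 = 4.3333

Step 2 — sample covariance S[i,j] = (1/(n-1)) · Σ_k (x_{k,i} - mean_i) · (x_{k,j} - mean_j), with n-1 = 5.
  S[A,A] = ((0.6667)·(0.6667) + (-2.3333)·(-2.3333) + (1.6667)·(1.6667) + (-2.3333)·(-2.3333) + (0.6667)·(0.6667) + (1.6667)·(1.6667)) / 5 = 17.3333/5 = 3.4667
  S[A,B] = ((0.6667)·(-0.1667) + (-2.3333)·(-0.1667) + (1.6667)·(0.8333) + (-2.3333)·(-1.1667) + (0.6667)·(-1.1667) + (1.6667)·(1.8333)) / 5 = 6.6667/5 = 1.3333
  S[A,C] = ((0.6667)·(0.6667) + (-2.3333)·(-3.3333) + (1.6667)·(1.6667) + (-2.3333)·(-1.3333) + (0.6667)·(-0.3333) + (1.6667)·(2.6667)) / 5 = 18.3333/5 = 3.6667
  S[B,B] = ((-0.1667)·(-0.1667) + (-0.1667)·(-0.1667) + (0.8333)·(0.8333) + (-1.1667)·(-1.1667) + (-1.1667)·(-1.1667) + (1.8333)·(1.8333)) / 5 = 6.8333/5 = 1.3667
  S[B,C] = ((-0.1667)·(0.6667) + (-0.1667)·(-3.3333) + (0.8333)·(1.6667) + (-1.1667)·(-1.3333) + (-1.1667)·(-0.3333) + (1.8333)·(2.6667)) / 5 = 8.6667/5 = 1.7333
  S[C,C] = ((0.6667)·(0.6667) + (-3.3333)·(-3.3333) + (1.6667)·(1.6667) + (-1.3333)·(-1.3333) + (-0.3333)·(-0.3333) + (2.6667)·(2.6667)) / 5 = 23.3333/5 = 4.6667

S is symmetric (S[j,i] = S[i,j]). Assembling:

S = [[3.4667, 1.3333, 3.6667],
 [1.3333, 1.3667, 1.7333],
 [3.6667, 1.7333, 4.6667]]


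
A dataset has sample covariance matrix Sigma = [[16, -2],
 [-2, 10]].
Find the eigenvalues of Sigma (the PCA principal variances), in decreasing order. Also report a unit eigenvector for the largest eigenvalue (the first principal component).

Step 1 — characteristic polynomial of 2×2 Sigma:
  det(Sigma - λI) = λ² - trace · λ + det = 0.
  trace = 16 + 10 = 26, det = 16·10 - (-2)² = 156.
Step 2 — discriminant:
  Δ = trace² - 4·det = 676 - 624 = 52.
Step 3 — eigenvalues:
  λ = (trace ± √Δ)/2 = (26 ± 7.2111)/2,
  λ_1 = 16.6056,  λ_2 = 9.3944.

Step 4 — unit eigenvector for λ_1: solve (Sigma - λ_1 I)v = 0. First row:
  (16 - 16.6056)·v_x + (-2)·v_y = 0, i.e. (-0.6056)·v_x + (-2)·v_y = 0,
  so v ∝ (b, λ_1 - a) = (-2, 0.6056); multiply by -1 so the first entry is positive: u = (2, -0.6056).
  ||u|| = √((2)² + (-0.6056)²) = √(4.3667) ≈ 2.0897,
  v_1 = u/||u|| ≈ (0.9571, -0.2898) (||v_1|| = 1).

λ_1 = 16.6056,  λ_2 = 9.3944;  v_1 ≈ (0.9571, -0.2898)


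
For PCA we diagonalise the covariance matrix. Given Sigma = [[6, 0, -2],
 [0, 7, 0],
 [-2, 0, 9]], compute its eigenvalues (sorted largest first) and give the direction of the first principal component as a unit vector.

Step 1 — characteristic polynomial p(λ) = det(λI - Sigma) = λ³ - tr·λ² + c_1·λ - det, where tr = trace, c_1 = sum of the principal 2×2 minors, det = det(Sigma):
  tr = 6 + 7 + 9 = 22,
  c_1 = (6·7 - (0)²) + (6·9 - (-2)²) + (7·9 - (0)²) = 42 + 50 + 63 = 155,
  det = 6·(7·9 - (0)²) - (0)·((0)·9 - (0)·(-2)) + (-2)·((0)·(0) - 7·(-2)) = 6·(63) - (0)·(0) + (-2)·(14) = 350.
  So p(λ) = λ³ - 22λ² + 155λ - 350.
Step 2 — look for an integer root (rational root theorem: any rational root is an integer divisor of 350). Testing λ = 5:
  p(5) = 125 - 550 + 775 - 350 = 0  ✓
  Dividing out (λ - 5): p(λ) = (λ - 5)(λ² - 17λ + 70).
Step 3 — remaining eigenvalues from the quadratic λ² - 17λ + 70 = 0:
  Δ = 17² - 4·70 = 289 - 280 = 9,  λ = (17 ± √9)/2 = (17 ± 3)/2 = 10 or 7.
  Sorted: λ_1 = 10,  λ_2 = 7,  λ_3 = 5  (check: sum = 22 = tr ✓).

Step 4 — unit eigenvector for λ_1 = 10: v spans the null space of (Sigma - λ_1 I), whose rows are
  r_1 = (-4, 0, -2),  r_2 = (0, -3, 0),  r_3 = (-2, 0, -1).
  v is orthogonal to every row, so take v ∝ r_1 × r_2 = ((0)·(0) - (-2)·(-3), (-2)·(0) - (-4)·(0), (-4)·(-3) - (0)·(0)) = (-6, 0, 12).
  Rescale (divide by 6; multiply by -1 so the first nonzero entry is positive): u = (1, 0, -2).
  ||u|| = √((1)² + (0)² + (-2)²) = √(5) ≈ 2.2361,  v_1 = u/||u|| ≈ (0.4472, 0, -0.8944) (||v_1|| = 1).

λ_1 = 10,  λ_2 = 7,  λ_3 = 5;  v_1 ≈ (0.4472, 0, -0.8944)


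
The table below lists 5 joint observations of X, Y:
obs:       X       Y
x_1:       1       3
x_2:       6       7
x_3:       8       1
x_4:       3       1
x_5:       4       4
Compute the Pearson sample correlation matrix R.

Step 1 — column means:
  mean(X) = (1 + 6 + 8 + 3 + 4) / 5 = 22/5 = 4.4
  mean(Y) = (3 + 7 + 1 + 1 + 4) / 5 = 16/5 = 3.2

Step 2 — sample variances and covariances s[i,j] = (1/(n-1)) · Σ_k (x_{k,i} - mean_i) · (x_{k,j} - mean_j), with n-1 = 4:
  s[X,X] = ((-3.4)·(-3.4) + (1.6)·(1.6) + (3.6)·(3.6) + (-1.4)·(-1.4) + (-0.4)·(-0.4)) / 4 = 29.2/4 = 7.3
  s[X,Y] = ((-3.4)·(-0.2) + (1.6)·(3.8) + (3.6)·(-2.2) + (-1.4)·(-2.2) + (-0.4)·(0.8)) / 4 = 1.6/4 = 0.4
  s[Y,Y] = ((-0.2)·(-0.2) + (3.8)·(3.8) + (-2.2)·(-2.2) + (-2.2)·(-2.2) + (0.8)·(0.8)) / 4 = 24.8/4 = 6.2
  Sample standard deviations s_i = √(s[i,i]):
  s(X) = √(7.3) = 2.7019
  s(Y) = √(6.2) = 2.49

Step 3 — r_{ij} = s_{ij} / (s_i · s_j):
  r[X,X] = 1 (diagonal).
  r[X,Y] = 0.4 / (2.7019 · 2.49) = 0.4 / 6.7276 = 0.0595
  r[Y,Y] = 1 (diagonal).

R is symmetric with unit diagonal. Assembling:

R = [[1, 0.0595],
 [0.0595, 1]]


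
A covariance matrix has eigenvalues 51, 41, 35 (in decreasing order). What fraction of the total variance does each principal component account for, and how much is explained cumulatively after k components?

Step 1 — total variance = trace(Sigma) = Σ λ_i = 51 + 41 + 35 = 127.

Step 2 — fraction explained by component i = λ_i / Σ λ:
  PC1: 51/127 = 0.4016
  PC2: 41/127 = 0.3228
  PC3: 35/127 = 0.2756

Step 3 — cumulative fraction after k components = (λ_1 + ... + λ_k) / Σ λ:
  k = 1: 51/127 = 0.4016
  k = 2: (51 + 41)/127 = 92/127 = 0.7244
  k = 3: (51 + 41 + 35)/127 = 127/127 = 1

Summary (fraction, with percent):

explained: PC1 0.4016 (40.16%), PC2 0.3228 (32.28%), PC3 0.2756 (27.56%);  cumulative: 0.4016, 0.7244, 1


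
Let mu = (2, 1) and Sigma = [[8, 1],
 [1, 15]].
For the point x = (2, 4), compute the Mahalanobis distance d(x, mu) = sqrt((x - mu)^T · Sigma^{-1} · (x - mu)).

Step 1 — centre the observation: (x - mu) = (0, 3).

Step 2 — invert Sigma. det(Sigma) = 8·15 - (1)² = 119.
  Sigma^{-1} = (1/det) · [[d, -b], [-b, a]] = [[0.1261, -0.0084],
 [-0.0084, 0.0672]].

Step 3 — form the quadratic (x - mu)^T · Sigma^{-1} · (x - mu):
  Sigma^{-1} · (x - mu) = (-0.0252, 0.2017).
  (x - mu)^T · [Sigma^{-1} · (x - mu)] = (0)·(-0.0252) + (3)·(0.2017) = 0.605.

Step 4 — take square root: d = √(0.605) ≈ 0.7778.

d(x, mu) = √(0.605) ≈ 0.7778


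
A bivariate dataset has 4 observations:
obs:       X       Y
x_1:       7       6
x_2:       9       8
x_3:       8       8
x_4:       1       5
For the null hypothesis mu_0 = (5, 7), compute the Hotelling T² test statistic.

Step 1 — sample mean vector:
  mean(X) = (7 + 9 + 8 + 1) / 4 = 25/4 = 6.25
  mean(Y) = (6 + 8 + 8 + 5) / 4 = 27/4 = 6.75
  x̄ = (6.25, 6.75),  deviation x̄ - mu_0 = (6.25, 6.75) - (5, 7) = (1.25, -0.25).

Step 2 — sample covariance matrix, S[i,j] = (1/(n-1)) · Σ_k (x_{k,i} - mean_i) · (x_{k,j} - mean_j), divisor n-1 = 3:
  S[X,X] = ((0.75)·(0.75) + (2.75)·(2.75) + (1.75)·(1.75) + (-5.25)·(-5.25)) / 3 = 38.75/3 = 12.9167
  S[X,Y] = ((0.75)·(-0.75) + (2.75)·(1.25) + (1.75)·(1.25) + (-5.25)·(-1.75)) / 3 = 14.25/3 = 4.75
  S[Y,Y] = ((-0.75)·(-0.75) + (1.25)·(1.25) + (1.25)·(1.25) + (-1.75)·(-1.75)) / 3 = 6.75/3 = 2.25
  S = [[12.9167, 4.75],
 [4.75, 2.25]].

Step 3 — invert S. det(S) = 12.9167·2.25 - (4.75)² = 6.5.
  S^{-1} = (1/det) · [[d, -b], [-b, a]] = [[0.3462, -0.7308],
 [-0.7308, 1.9872]].

Step 4 — quadratic form (x̄ - mu_0)^T · S^{-1} · (x̄ - mu_0):
  S^{-1} · (x̄ - mu_0) = (0.6154, -1.4103),
  (x̄ - mu_0)^T · [...] = (1.25)·(0.6154) + (-0.25)·(-1.4103) = 1.1218.

Step 5 — scale by n: T² = 4 · 1.1218 = 4.4872.

T² ≈ 4.4872


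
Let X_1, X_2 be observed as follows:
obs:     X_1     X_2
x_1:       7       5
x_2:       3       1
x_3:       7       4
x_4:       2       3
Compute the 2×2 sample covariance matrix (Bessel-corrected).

Step 1 — column means:
  mean(X_1) = (7 + 3 + 7 + 2) / 4 = 19/4 = 4.75
  mean(X_2) = (5 + 1 + 4 + 3) / 4 = 13/4 = 3.25

Step 2 — sample covariance S[i,j] = (1/(n-1)) · Σ_k (x_{k,i} - mean_i) · (x_{k,j} - mean_j), with n-1 = 3.
  S[X_1,X_1] = ((2.25)·(2.25) + (-1.75)·(-1.75) + (2.25)·(2.25) + (-2.75)·(-2.75)) / 3 = 20.75/3 = 6.9167
  S[X_1,X_2] = ((2.25)·(1.75) + (-1.75)·(-2.25) + (2.25)·(0.75) + (-2.75)·(-0.25)) / 3 = 10.25/3 = 3.4167
  S[X_2,X_2] = ((1.75)·(1.75) + (-2.25)·(-2.25) + (0.75)·(0.75) + (-0.25)·(-0.25)) / 3 = 8.75/3 = 2.9167

S is symmetric (S[j,i] = S[i,j]). Assembling:

S = [[6.9167, 3.4167],
 [3.4167, 2.9167]]


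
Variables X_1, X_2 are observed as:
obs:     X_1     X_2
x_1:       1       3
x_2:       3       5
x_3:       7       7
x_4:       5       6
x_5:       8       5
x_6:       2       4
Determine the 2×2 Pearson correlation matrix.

Step 1 — column means:
  mean(X_1) = (1 + 3 + 7 + 5 + 8 + 2) / 6 = 26/6 = 4.3333
  mean(X_2) = (3 + 5 + 7 + 6 + 5 + 4) / 6 = 30/6 = 5

Step 2 — sample variances and covariances s[i,j] = (1/(n-1)) · Σ_k (x_{k,i} - mean_i) · (x_{k,j} - mean_j), with n-1 = 5:
  s[X_1,X_1] = ((-3.3333)·(-3.3333) + (-1.3333)·(-1.3333) + (2.6667)·(2.6667) + (0.6667)·(0.6667) + (3.6667)·(3.6667) + (-2.3333)·(-2.3333)) / 5 = 39.3333/5 = 7.8667
  s[X_1,X_2] = ((-3.3333)·(-2) + (-1.3333)·(0) + (2.6667)·(2) + (0.6667)·(1) + (3.6667)·(0) + (-2.3333)·(-1)) / 5 = 15/5 = 3
  s[X_2,X_2] = ((-2)·(-2) + (0)·(0) + (2)·(2) + (1)·(1) + (0)·(0) + (-1)·(-1)) / 5 = 10/5 = 2
  Sample standard deviations s_i = √(s[i,i]):
  s(X_1) = √(7.8667) = 2.8048
  s(X_2) = √(2) = 1.4142

Step 3 — r_{ij} = s_{ij} / (s_i · s_j):
  r[X_1,X_1] = 1 (diagonal).
  r[X_1,X_2] = 3 / (2.8048 · 1.4142) = 3 / 3.9665 = 0.7563
  r[X_2,X_2] = 1 (diagonal).

R is symmetric with unit diagonal. Assembling:

R = [[1, 0.7563],
 [0.7563, 1]]


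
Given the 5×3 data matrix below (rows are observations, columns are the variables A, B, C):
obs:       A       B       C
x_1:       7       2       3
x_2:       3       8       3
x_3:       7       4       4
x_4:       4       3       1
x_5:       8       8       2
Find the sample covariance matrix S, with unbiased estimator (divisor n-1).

Step 1 — column means:
  mean(A) = (7 + 3 + 7 + 4 + 8) / 5 = 29/5 = 5.8
  mean(B) = (2 + 8 + 4 + 3 + 8) / 5 = 25/5 = 5
  mean(C) = (3 + 3 + 4 + 1 + 2) / 5 = 13/5 = 2.6

Step 2 — sample covariance S[i,j] = (1/(n-1)) · Σ_k (x_{k,i} - mean_i) · (x_{k,j} - mean_j), with n-1 = 4.
  S[A,A] = ((1.2)·(1.2) + (-2.8)·(-2.8) + (1.2)·(1.2) + (-1.8)·(-1.8) + (2.2)·(2.2)) / 4 = 18.8/4 = 4.7
  S[A,B] = ((1.2)·(-3) + (-2.8)·(3) + (1.2)·(-1) + (-1.8)·(-2) + (2.2)·(3)) / 4 = -3/4 = -0.75
  S[A,C] = ((1.2)·(0.4) + (-2.8)·(0.4) + (1.2)·(1.4) + (-1.8)·(-1.6) + (2.2)·(-0.6)) / 4 = 2.6/4 = 0.65
  S[B,B] = ((-3)·(-3) + (3)·(3) + (-1)·(-1) + (-2)·(-2) + (3)·(3)) / 4 = 32/4 = 8
  S[B,C] = ((-3)·(0.4) + (3)·(0.4) + (-1)·(1.4) + (-2)·(-1.6) + (3)·(-0.6)) / 4 = 0/4 = 0
  S[C,C] = ((0.4)·(0.4) + (0.4)·(0.4) + (1.4)·(1.4) + (-1.6)·(-1.6) + (-0.6)·(-0.6)) / 4 = 5.2/4 = 1.3

S is symmetric (S[j,i] = S[i,j]). Assembling:

S = [[4.7, -0.75, 0.65],
 [-0.75, 8, 0],
 [0.65, 0, 1.3]]


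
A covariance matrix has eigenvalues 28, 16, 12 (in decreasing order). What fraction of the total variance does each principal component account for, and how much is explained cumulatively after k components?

Step 1 — total variance = trace(Sigma) = Σ λ_i = 28 + 16 + 12 = 56.

Step 2 — fraction explained by component i = λ_i / Σ λ:
  PC1: 28/56 = 0.5
  PC2: 16/56 = 0.2857
  PC3: 12/56 = 0.2143

Step 3 — cumulative fraction after k components = (λ_1 + ... + λ_k) / Σ λ:
  k = 1: 28/56 = 0.5
  k = 2: (28 + 16)/56 = 44/56 = 0.7857
  k = 3: (28 + 16 + 12)/56 = 56/56 = 1

Summary (fraction, with percent):

explained: PC1 0.5 (50%), PC2 0.2857 (28.57%), PC3 0.2143 (21.43%);  cumulative: 0.5, 0.7857, 1


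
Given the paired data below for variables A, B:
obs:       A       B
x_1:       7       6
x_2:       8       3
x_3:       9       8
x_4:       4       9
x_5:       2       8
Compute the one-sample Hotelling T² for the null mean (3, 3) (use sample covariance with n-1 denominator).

Step 1 — sample mean vector:
  mean(A) = (7 + 8 + 9 + 4 + 2) / 5 = 30/5 = 6
  mean(B) = (6 + 3 + 8 + 9 + 8) / 5 = 34/5 = 6.8
  x̄ = (6, 6.8),  deviation x̄ - mu_0 = (6, 6.8) - (3, 3) = (3, 3.8).

Step 2 — sample covariance matrix, S[i,j] = (1/(n-1)) · Σ_k (x_{k,i} - mean_i) · (x_{k,j} - mean_j), divisor n-1 = 4:
  S[A,A] = ((1)·(1) + (2)·(2) + (3)·(3) + (-2)·(-2) + (-4)·(-4)) / 4 = 34/4 = 8.5
  S[A,B] = ((1)·(-0.8) + (2)·(-3.8) + (3)·(1.2) + (-2)·(2.2) + (-4)·(1.2)) / 4 = -14/4 = -3.5
  S[B,B] = ((-0.8)·(-0.8) + (-3.8)·(-3.8) + (1.2)·(1.2) + (2.2)·(2.2) + (1.2)·(1.2)) / 4 = 22.8/4 = 5.7
  S = [[8.5, -3.5],
 [-3.5, 5.7]].

Step 3 — invert S. det(S) = 8.5·5.7 - (-3.5)² = 36.2.
  S^{-1} = (1/det) · [[d, -b], [-b, a]] = [[0.1575, 0.0967],
 [0.0967, 0.2348]].

Step 4 — quadratic form (x̄ - mu_0)^T · S^{-1} · (x̄ - mu_0):
  S^{-1} · (x̄ - mu_0) = (0.8398, 1.1823),
  (x̄ - mu_0)^T · [...] = (3)·(0.8398) + (3.8)·(1.1823) = 7.0122.

Step 5 — scale by n: T² = 5 · 7.0122 = 35.0608.

T² ≈ 35.0608


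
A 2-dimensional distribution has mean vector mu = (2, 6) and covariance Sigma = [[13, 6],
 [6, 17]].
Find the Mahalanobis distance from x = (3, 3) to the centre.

Step 1 — centre the observation: (x - mu) = (1, -3).

Step 2 — invert Sigma. det(Sigma) = 13·17 - (6)² = 185.
  Sigma^{-1} = (1/det) · [[d, -b], [-b, a]] = [[0.0919, -0.0324],
 [-0.0324, 0.0703]].

Step 3 — form the quadratic (x - mu)^T · Sigma^{-1} · (x - mu):
  Sigma^{-1} · (x - mu) = (0.1892, -0.2432).
  (x - mu)^T · [Sigma^{-1} · (x - mu)] = (1)·(0.1892) + (-3)·(-0.2432) = 0.9189.

Step 4 — take square root: d = √(0.9189) ≈ 0.9586.

d(x, mu) = √(0.9189) ≈ 0.9586


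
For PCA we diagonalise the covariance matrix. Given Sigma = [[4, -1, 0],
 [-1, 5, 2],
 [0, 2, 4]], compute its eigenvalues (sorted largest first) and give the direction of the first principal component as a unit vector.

Step 1 — characteristic polynomial p(λ) = det(λI - Sigma) = λ³ - tr·λ² + c_1·λ - det, where tr = trace, c_1 = sum of the principal 2×2 minors, det = det(Sigma):
  tr = 4 + 5 + 4 = 13,
  c_1 = (4·5 - (-1)²) + (4·4 - (0)²) + (5·4 - (2)²) = 19 + 16 + 16 = 51,
  det = 4·(5·4 - (2)²) - (-1)·((-1)·4 - (2)·(0)) + (0)·((-1)·(2) - 5·(0)) = 4·(16) - (-1)·(-4) + (0)·(-2) = 60.
  So p(λ) = λ³ - 13λ² + 51λ - 60.
Step 2 — look for an integer root (rational root theorem: any rational root is an integer divisor of 60). Testing λ = 4:
  p(4) = 64 - 208 + 204 - 60 = 0  ✓
  Dividing out (λ - 4): p(λ) = (λ - 4)(λ² - 9λ + 15).
Step 3 — remaining eigenvalues from the quadratic λ² - 9λ + 15 = 0:
  Δ = 9² - 4·15 = 81 - 60 = 21,  λ = (9 ± √21)/2 = (9 ± 4.5826)/2 ≈ 6.7913 or 2.2087.
  Sorted: λ_1 = 6.7913,  λ_2 = 4,  λ_3 = 2.2087  (check: sum = 13 = tr ✓).

Step 4 — unit eigenvector for λ_1 ≈ 6.7913: v spans the null space of (Sigma - λ_1 I), whose rows are
  r_1 = (-2.7913, -1, 0),  r_2 = (-1, -1.7913, 2),  r_3 = (0, 2, -2.7913).
  v is orthogonal to every row, so take v ∝ r_1 × r_2 = ((-1)·(2) - (0)·(-1.7913), (0)·(-1) - (-2.7913)·(2), (-2.7913)·(-1.7913) - (-1)·(-1)) ≈ (-2, 5.5826, 4).
  Rescale (multiply by -1 so the first nonzero entry is positive): u = (2, -5.5826, -4).
  ||u|| = √((2)² + (-5.5826)² + (-4)²) = √(51.1652) ≈ 7.153,  v_1 = u/||u|| ≈ (0.2796, -0.7805, -0.5592) (||v_1|| = 1).

λ_1 = 6.7913,  λ_2 = 4,  λ_3 = 2.2087;  v_1 ≈ (0.2796, -0.7805, -0.5592)
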